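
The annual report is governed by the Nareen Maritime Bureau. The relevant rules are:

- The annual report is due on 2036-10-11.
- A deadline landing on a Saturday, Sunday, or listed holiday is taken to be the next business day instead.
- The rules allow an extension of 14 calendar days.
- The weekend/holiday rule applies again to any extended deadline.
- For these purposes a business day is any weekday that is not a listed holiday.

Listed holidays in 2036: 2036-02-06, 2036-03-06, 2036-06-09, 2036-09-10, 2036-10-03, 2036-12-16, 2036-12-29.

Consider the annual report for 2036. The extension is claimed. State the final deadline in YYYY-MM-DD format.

2036-10-27

Start from the fixed due date, 2036-10-11.
Because 2036-10-11 is a Saturday, the deadline becomes 2036-10-13 (Monday).
Add the 14 calendar-day extension to 2036-10-13: 2036-10-27.
2036-10-27 is a Monday and not a listed holiday, so it stands.
The final due date is 2036-10-27.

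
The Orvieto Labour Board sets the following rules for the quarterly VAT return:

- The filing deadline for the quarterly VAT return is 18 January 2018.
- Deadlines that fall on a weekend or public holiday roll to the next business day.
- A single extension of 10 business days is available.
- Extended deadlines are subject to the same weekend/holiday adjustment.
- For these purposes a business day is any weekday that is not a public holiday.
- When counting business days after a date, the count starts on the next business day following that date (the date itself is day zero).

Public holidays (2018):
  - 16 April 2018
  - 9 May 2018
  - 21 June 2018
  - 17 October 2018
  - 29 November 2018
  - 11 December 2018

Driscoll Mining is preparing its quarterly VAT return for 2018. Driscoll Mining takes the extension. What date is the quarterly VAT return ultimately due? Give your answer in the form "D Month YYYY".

Start from the fixed due date, 18 January 2018.
Since 18 January 2018 is a Thursday and not a holiday, the date is unchanged.
Counting 10 further business days from 18 January 2018 reaches 1 February 2018.
Since 1 February 2018 is a Thursday and not a holiday, the date is unchanged.
So the filing is due 1 February 2018.

1 February 2018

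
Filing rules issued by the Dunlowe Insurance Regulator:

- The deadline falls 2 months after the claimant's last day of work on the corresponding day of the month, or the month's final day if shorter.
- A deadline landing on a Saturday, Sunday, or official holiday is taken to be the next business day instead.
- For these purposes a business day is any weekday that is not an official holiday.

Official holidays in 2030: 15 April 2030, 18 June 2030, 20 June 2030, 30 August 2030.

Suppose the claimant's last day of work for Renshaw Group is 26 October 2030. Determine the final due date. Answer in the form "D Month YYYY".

26 December 2030

2 months from 26 October 2030 is 26 December 2030.
26 December 2030 falls on a Thursday, which is a business day, so no adjustment is needed.
So the filing is due 26 December 2030.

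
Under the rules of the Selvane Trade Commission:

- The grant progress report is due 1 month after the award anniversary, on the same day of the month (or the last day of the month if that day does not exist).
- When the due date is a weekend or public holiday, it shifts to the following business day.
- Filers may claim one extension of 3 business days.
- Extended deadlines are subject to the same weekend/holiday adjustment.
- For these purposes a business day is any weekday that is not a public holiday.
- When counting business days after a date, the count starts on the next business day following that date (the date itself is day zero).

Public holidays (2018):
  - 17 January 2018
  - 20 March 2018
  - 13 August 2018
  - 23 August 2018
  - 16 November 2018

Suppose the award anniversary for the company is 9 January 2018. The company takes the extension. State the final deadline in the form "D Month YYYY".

1 month after 9 January 2018, on the same day of the month, is 9 February 2018.
Since 9 February 2018 is a Friday and not a holiday, the date is unchanged.
Counting 3 further business days from 9 February 2018 reaches 14 February 2018.
14 February 2018 (Wednesday) is already a business day.
So the filing is due 14 February 2018.

14 February 2018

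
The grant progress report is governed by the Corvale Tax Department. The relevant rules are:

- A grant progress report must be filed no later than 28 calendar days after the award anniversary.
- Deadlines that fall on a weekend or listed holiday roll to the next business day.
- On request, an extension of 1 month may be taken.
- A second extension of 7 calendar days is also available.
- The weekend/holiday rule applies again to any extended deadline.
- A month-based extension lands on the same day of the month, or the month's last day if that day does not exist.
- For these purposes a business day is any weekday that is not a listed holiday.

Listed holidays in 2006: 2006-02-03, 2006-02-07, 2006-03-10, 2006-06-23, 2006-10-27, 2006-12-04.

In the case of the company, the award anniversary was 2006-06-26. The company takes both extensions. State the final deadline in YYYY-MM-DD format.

Adding 28 calendar days to 2006-06-26 gives 2006-07-24.
2006-07-24 is a Monday and not a listed holiday, so it stands.
The 1 month extension carries 2006-07-24 to 2006-08-24.
2006-08-24 (Thursday) is already a business day.
The 7-calendar-day extension moves the deadline from 2006-08-24 to 2006-08-31.
2006-08-31 (Thursday) is already a business day.
Deadline: 2006-08-31.

2006-08-31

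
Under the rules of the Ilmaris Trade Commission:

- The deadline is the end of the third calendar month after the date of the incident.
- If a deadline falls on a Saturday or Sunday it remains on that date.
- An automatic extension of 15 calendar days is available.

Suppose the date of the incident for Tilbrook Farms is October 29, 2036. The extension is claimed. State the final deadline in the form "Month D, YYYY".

The third month after October 29, 2036 is January 2037, whose last day is January 31, 2037.
No adjustment is made for weekends or holidays, so January 31, 2037 stands.
Add the 15 calendar-day extension to January 31, 2037: February 15, 2037.
No adjustment is made for weekends or holidays, so February 15, 2037 stands.
The final due date is February 15, 2037.

February 15, 2037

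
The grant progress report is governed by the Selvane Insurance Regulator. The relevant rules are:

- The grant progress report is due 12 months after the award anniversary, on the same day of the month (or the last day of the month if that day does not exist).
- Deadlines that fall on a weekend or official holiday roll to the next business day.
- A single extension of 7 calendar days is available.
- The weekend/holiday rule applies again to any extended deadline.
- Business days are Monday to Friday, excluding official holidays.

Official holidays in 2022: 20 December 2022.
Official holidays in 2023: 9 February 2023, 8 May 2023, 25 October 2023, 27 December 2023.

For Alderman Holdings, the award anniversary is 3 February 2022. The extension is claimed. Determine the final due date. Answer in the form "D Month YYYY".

10 February 2023

Moving 12 months forward from 3 February 2022 on the corresponding day gives 3 February 2023.
3 February 2023 is a Friday and not a listed holiday, so it stands.
The 7-calendar-day extension moves the deadline from 3 February 2023 to 10 February 2023.
10 February 2023 is a Friday and not a listed holiday, so it stands.
Final deadline: 10 February 2023.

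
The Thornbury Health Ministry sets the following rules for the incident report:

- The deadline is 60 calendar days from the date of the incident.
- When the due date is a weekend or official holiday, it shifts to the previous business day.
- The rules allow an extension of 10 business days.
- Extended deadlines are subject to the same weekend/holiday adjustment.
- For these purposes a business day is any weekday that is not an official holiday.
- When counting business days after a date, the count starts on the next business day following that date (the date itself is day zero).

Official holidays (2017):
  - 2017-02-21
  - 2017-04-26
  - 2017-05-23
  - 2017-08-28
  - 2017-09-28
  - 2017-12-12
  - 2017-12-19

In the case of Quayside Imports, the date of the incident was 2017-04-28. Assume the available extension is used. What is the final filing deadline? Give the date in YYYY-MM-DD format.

2017-07-11

Adding 60 calendar days to 2017-04-28 gives 2017-06-27.
2017-06-27 falls on a Tuesday, which is a business day, so no adjustment is needed.
Applying the 10-business-day extension: 10 business days after 2017-06-27 is 2017-07-11.
2017-07-11 falls on a Tuesday, which is a business day, so no adjustment is needed.
So the filing is due 2017-07-11.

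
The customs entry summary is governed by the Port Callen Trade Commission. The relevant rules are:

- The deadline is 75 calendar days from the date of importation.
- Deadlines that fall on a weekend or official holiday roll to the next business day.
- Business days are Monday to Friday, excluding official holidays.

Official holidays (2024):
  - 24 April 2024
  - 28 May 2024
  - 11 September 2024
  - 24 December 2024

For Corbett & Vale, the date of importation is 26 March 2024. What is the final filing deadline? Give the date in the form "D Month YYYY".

Trigger date 26 March 2024 + 75 calendar days = 9 June 2024.
9 June 2024 falls on a Sunday. Rolling to the next business day gives 10 June 2024, a Monday.
The final due date is 10 June 2024.

10 June 2024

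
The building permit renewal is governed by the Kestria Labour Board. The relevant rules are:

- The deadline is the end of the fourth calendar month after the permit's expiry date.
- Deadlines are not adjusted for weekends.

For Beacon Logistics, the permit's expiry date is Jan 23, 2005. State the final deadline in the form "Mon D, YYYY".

May 31, 2005

The fourth month after Jan 23, 2005 is May 2005, whose last day is May 31, 2005.
May 31, 2005 is a Tuesday; no weekend or holiday adjustment applies.
Deadline: May 31, 2005.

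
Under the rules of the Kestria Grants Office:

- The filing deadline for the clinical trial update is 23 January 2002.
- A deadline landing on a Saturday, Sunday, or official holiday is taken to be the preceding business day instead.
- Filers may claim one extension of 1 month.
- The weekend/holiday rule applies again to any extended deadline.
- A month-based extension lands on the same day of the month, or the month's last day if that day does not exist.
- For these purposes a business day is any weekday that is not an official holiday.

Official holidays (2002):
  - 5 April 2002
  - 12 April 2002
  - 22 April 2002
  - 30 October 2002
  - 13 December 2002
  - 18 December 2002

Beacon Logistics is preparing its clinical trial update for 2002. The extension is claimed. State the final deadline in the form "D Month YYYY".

22 February 2002

The statutory due date is 23 January 2002.
Since 23 January 2002 is a Wednesday and not a holiday, the date is unchanged.
Applying the 1 month extension: 1 month after 23 January 2002 is 23 February 2002.
23 February 2002 is a Saturday, so it moves to the preceding business day, 22 February 2002 (Friday).
The final due date is 22 February 2002.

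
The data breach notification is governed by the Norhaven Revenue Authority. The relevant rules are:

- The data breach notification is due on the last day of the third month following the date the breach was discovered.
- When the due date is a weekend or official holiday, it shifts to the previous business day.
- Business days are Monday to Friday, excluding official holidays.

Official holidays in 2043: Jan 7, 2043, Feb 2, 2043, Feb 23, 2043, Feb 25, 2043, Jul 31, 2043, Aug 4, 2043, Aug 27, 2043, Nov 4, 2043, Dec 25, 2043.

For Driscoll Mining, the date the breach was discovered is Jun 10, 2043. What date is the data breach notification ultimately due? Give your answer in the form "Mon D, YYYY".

3 months after Jun 10, 2043 falls in September 2043; the last day of that month is Sep 30, 2043.
Sep 30, 2043 (Wednesday) is already a business day.
Final deadline: Sep 30, 2043.

Sep 30, 2043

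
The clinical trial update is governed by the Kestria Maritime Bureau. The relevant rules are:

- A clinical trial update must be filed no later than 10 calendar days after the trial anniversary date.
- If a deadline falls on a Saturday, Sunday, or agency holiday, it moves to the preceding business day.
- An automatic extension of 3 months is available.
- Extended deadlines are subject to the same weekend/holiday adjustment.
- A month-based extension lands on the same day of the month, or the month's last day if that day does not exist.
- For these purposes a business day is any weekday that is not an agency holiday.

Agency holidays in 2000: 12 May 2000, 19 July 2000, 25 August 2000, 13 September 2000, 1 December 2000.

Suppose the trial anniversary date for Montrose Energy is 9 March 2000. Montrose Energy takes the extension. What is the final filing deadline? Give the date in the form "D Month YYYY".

From 9 March 2000, 10 calendar days later is 19 March 2000.
19 March 2000 falls on a Sunday. Rolling to the preceding business day gives 17 March 2000, a Friday.
Add 3 months to 17 March 2000: 17 June 2000.
17 June 2000 is a Saturday; the preceding business day is 16 June 2000 (Friday).
So the filing is due 16 June 2000.

16 June 2000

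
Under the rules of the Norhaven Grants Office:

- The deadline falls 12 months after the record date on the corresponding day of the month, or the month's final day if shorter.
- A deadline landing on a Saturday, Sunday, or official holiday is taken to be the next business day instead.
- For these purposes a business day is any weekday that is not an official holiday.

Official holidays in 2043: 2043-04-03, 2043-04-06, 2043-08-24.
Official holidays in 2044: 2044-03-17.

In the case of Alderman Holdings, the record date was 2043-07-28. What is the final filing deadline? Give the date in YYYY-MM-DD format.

2044-07-28

12 months from 2043-07-28 is 2044-07-28.
2044-07-28 is a Thursday and not a listed holiday, so it stands.
So the filing is due 2044-07-28.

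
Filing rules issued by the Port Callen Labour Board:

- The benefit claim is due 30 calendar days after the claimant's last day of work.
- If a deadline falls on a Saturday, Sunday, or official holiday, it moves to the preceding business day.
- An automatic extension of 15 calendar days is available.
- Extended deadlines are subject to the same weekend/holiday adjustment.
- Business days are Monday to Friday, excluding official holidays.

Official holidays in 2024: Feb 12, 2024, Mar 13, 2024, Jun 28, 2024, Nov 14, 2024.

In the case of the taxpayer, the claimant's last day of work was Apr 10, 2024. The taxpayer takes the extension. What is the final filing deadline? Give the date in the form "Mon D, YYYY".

May 24, 2024

Adding 30 calendar days to Apr 10, 2024 gives May 10, 2024.
May 10, 2024 (Friday) is already a business day.
Add the 15 calendar-day extension to May 10, 2024: May 25, 2024.
May 25, 2024 is a Saturday; the preceding business day is May 24, 2024 (Friday).
Deadline: May 24, 2024.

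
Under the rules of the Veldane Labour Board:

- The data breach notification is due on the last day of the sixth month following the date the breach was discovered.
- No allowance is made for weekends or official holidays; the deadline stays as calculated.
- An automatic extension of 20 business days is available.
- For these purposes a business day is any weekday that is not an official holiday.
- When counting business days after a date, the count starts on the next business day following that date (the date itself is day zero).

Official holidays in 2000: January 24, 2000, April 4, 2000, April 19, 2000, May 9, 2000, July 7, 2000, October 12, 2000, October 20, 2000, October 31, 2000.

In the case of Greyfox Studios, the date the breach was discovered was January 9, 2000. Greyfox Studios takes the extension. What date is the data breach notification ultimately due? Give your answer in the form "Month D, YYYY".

6 months after January 9, 2000 falls in July 2000; the last day of that month is July 31, 2000.
July 31, 2000 is a Monday; no weekend or holiday adjustment applies.
The 20-business-day extension runs from July 31, 2000 to August 28, 2000.
August 28, 2000 falls on a Monday. The rules make no weekend/holiday allowance, so it remains August 28, 2000.
Final deadline: August 28, 2000.

August 28, 2000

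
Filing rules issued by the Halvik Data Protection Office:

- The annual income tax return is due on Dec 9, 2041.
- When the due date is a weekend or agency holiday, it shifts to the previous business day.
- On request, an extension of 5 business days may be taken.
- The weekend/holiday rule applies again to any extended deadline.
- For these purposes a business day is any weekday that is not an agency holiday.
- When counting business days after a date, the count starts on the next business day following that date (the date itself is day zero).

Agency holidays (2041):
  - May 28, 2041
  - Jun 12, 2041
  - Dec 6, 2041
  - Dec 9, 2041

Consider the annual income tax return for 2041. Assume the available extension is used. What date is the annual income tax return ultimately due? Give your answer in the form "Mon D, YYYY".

Dec 16, 2041

The statutory due date is Dec 9, 2041.
Dec 9, 2041 falls on a listed holiday. Rolling to the preceding business day gives Dec 5, 2041, a Thursday.
The 5-business-day extension runs from Dec 5, 2041 to Dec 16, 2041.
Dec 16, 2041 is a Monday and not a listed holiday, so it stands.
So the filing is due Dec 16, 2041.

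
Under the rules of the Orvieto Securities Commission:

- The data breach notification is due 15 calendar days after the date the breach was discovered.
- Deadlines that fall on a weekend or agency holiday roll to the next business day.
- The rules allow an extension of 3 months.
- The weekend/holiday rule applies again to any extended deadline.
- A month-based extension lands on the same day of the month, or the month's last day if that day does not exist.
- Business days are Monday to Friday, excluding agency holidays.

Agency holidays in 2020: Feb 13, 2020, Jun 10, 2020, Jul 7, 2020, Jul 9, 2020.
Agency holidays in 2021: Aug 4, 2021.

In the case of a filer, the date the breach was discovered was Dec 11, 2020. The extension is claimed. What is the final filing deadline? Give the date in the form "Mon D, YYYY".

Trigger date Dec 11, 2020 + 15 calendar days = Dec 26, 2020.
Dec 26, 2020 falls on a Saturday. Rolling to the next business day gives Dec 28, 2020, a Monday.
Applying the 3 months extension: 3 months after Dec 28, 2020 is Mar 28, 2021.
Mar 28, 2021 is a Sunday, so it moves to the next business day, Mar 29, 2021 (Monday).
So the filing is due Mar 29, 2021.

Mar 29, 2021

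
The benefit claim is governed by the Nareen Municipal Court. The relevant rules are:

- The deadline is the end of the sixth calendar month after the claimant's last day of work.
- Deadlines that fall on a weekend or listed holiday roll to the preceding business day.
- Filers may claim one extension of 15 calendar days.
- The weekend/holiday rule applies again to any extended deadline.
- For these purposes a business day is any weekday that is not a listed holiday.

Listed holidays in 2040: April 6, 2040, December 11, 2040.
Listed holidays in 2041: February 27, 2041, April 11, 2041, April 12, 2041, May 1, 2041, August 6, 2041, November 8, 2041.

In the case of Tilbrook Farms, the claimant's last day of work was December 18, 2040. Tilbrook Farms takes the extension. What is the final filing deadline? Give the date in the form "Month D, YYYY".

The sixth month after December 18, 2040 is June 2041, whose last day is June 30, 2041.
June 30, 2041 is a Sunday; the preceding business day is June 28, 2041 (Friday).
Add the 15 calendar-day extension to June 28, 2041: July 13, 2041.
July 13, 2041 is a Saturday; the preceding business day is July 12, 2041 (Friday).
So the filing is due July 12, 2041.

July 12, 2041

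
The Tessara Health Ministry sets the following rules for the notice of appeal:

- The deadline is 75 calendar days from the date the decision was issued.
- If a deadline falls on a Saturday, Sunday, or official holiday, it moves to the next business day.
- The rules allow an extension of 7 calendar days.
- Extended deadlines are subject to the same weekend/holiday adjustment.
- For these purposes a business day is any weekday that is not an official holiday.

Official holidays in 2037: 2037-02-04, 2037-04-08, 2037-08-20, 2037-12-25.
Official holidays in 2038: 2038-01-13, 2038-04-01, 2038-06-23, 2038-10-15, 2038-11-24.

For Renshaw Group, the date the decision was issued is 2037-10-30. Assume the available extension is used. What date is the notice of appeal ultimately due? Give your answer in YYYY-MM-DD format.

2038-01-21

75 calendar days after 2037-10-30 is 2038-01-13.
2038-01-13 is a listed holiday; the next business day is 2038-01-14 (Thursday).
Add the 7 calendar-day extension to 2038-01-14: 2038-01-21.
Since 2038-01-21 is a Thursday and not a holiday, the date is unchanged.
Final deadline: 2038-01-21.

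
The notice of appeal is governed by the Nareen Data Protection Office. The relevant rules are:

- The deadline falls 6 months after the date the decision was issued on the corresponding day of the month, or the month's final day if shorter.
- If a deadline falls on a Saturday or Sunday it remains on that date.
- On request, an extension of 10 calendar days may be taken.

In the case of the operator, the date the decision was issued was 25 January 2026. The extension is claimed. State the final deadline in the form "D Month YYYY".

4 August 2026

6 months from 25 January 2026 is 25 July 2026.
No adjustment is made for weekends or holidays, so 25 July 2026 stands.
With the 10-day extension, 25 July 2026 becomes 4 August 2026.
4 August 2026 is a Tuesday; no weekend or holiday adjustment applies.
Final deadline: 4 August 2026.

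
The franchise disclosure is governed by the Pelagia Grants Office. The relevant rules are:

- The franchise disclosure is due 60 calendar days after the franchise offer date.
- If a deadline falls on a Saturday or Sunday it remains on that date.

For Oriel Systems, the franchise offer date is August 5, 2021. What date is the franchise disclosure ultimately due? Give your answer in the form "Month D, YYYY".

From August 5, 2021, 60 calendar days later is October 4, 2021.
October 4, 2021 falls on a Monday. The rules make no weekend/holiday allowance, so it remains October 4, 2021.
Final deadline: October 4, 2021.

October 4, 2021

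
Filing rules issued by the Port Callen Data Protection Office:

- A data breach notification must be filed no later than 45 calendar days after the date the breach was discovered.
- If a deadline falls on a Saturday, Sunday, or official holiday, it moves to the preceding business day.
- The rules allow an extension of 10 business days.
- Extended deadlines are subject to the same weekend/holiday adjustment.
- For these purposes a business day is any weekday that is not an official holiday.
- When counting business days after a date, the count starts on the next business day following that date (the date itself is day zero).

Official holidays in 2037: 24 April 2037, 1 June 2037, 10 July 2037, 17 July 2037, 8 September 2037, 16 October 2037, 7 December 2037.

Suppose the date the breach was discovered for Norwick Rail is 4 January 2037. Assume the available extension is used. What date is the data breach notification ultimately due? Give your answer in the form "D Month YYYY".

Adding 45 calendar days to 4 January 2037 gives 18 February 2037.
18 February 2037 (Wednesday) is already a business day.
The 10-business-day extension runs from 18 February 2037 to 4 March 2037.
Since 4 March 2037 is a Wednesday and not a holiday, the date is unchanged.
Deadline: 4 March 2037.

4 March 2037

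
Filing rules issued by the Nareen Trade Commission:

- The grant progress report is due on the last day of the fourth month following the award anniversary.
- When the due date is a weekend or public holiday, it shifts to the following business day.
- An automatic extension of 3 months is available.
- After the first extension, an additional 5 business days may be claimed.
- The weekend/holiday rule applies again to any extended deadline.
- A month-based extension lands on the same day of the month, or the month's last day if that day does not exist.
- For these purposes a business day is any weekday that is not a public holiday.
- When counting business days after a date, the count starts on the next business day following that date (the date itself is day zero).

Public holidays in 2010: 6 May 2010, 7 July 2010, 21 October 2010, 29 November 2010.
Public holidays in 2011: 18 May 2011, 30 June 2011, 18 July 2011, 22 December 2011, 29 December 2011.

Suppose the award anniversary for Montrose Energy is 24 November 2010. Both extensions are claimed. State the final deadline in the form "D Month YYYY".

4 months after 24 November 2010 falls in March 2011; the last day of that month is 31 March 2011.
31 March 2011 (Thursday) is already a business day.
The 3 months extension carries 31 March 2011 to 30 June 2011 (day 31 does not exist in June, so the month's last day is used).
Because 30 June 2011 is a listed holiday, the deadline becomes 1 July 2011 (Friday).
The 5-business-day extension runs from 1 July 2011 to 8 July 2011.
Since 8 July 2011 is a Friday and not a holiday, the date is unchanged.
The final due date is 8 July 2011.

8 July 2011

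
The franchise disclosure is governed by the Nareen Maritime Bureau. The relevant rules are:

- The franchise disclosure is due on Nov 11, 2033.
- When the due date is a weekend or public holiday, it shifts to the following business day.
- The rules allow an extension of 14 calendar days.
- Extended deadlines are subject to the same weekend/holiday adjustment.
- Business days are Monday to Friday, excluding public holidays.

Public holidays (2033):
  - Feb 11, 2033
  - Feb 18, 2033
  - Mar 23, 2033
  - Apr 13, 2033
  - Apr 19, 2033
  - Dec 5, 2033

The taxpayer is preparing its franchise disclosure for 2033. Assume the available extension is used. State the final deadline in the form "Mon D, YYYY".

Nov 25, 2033

The stated deadline is Nov 11, 2033.
Nov 11, 2033 is a Friday and not a listed holiday, so it stands.
Add the 14 calendar-day extension to Nov 11, 2033: Nov 25, 2033.
Nov 25, 2033 is a Friday and not a listed holiday, so it stands.
Deadline: Nov 25, 2033.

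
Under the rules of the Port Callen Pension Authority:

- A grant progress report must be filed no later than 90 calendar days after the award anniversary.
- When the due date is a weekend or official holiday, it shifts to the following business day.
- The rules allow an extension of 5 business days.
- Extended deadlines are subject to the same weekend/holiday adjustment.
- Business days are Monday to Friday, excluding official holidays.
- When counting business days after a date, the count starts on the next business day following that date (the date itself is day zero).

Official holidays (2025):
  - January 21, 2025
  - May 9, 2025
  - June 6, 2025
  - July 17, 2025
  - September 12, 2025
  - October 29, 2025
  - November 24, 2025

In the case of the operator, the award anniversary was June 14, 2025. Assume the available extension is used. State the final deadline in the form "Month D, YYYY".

September 22, 2025

90 calendar days after June 14, 2025 is September 12, 2025.
Because September 12, 2025 is a listed holiday, the deadline becomes September 15, 2025 (Monday).
Counting 5 further business days from September 15, 2025 reaches September 22, 2025.
September 22, 2025 (Monday) is already a business day.
Final deadline: September 22, 2025.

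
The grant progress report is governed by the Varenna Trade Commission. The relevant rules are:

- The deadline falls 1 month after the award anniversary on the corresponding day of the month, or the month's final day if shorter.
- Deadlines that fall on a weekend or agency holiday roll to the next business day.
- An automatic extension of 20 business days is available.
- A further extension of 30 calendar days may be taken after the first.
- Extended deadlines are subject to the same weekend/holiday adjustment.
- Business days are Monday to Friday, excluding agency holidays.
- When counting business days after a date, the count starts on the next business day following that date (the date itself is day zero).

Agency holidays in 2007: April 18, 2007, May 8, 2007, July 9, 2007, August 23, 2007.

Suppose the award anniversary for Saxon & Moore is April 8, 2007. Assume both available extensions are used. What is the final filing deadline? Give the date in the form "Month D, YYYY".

July 6, 2007

1 month after April 8, 2007, on the same day of the month, is May 8, 2007.
Because May 8, 2007 is a listed holiday, the deadline becomes May 9, 2007 (Wednesday).
Applying the 20-business-day extension: 20 business days after May 9, 2007 is June 6, 2007.
Since June 6, 2007 is a Wednesday and not a holiday, the date is unchanged.
With the 30-day extension, June 6, 2007 becomes July 6, 2007.
July 6, 2007 (Friday) is already a business day.
So the filing is due July 6, 2007.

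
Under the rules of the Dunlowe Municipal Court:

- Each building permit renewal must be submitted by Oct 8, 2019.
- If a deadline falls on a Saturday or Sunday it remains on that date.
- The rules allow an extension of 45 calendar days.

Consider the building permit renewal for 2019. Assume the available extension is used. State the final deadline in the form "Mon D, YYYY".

Nov 22, 2019

Start from the fixed due date, Oct 8, 2019.
Oct 8, 2019 falls on a Tuesday. The rules make no weekend/holiday allowance, so it remains Oct 8, 2019.
Add the 45 calendar-day extension to Oct 8, 2019: Nov 22, 2019.
No adjustment is made for weekends or holidays, so Nov 22, 2019 stands.
Deadline: Nov 22, 2019.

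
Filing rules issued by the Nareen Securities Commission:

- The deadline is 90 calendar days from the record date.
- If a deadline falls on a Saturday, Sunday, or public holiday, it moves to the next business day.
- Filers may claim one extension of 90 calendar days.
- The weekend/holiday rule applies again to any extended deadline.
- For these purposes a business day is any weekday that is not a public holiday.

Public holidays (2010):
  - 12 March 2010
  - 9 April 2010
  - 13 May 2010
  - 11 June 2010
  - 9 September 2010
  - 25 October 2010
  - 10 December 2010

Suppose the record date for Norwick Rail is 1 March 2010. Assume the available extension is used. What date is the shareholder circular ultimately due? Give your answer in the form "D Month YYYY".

From 1 March 2010, 90 calendar days later is 30 May 2010.
30 May 2010 falls on a Sunday. Rolling to the next business day gives 31 May 2010, a Monday.
Add the 90 calendar-day extension to 31 May 2010: 29 August 2010.
29 August 2010 is a Sunday; the next business day is 30 August 2010 (Monday).
The final due date is 30 August 2010.

30 August 2010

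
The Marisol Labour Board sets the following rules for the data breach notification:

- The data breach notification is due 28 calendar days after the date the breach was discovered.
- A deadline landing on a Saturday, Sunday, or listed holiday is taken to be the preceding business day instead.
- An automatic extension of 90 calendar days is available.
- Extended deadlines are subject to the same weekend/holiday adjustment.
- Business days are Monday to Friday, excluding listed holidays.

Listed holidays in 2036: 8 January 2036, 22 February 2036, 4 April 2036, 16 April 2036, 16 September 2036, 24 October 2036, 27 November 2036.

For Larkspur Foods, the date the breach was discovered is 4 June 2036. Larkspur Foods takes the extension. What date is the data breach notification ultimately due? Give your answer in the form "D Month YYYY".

30 September 2036

Trigger date 4 June 2036 + 28 calendar days = 2 July 2036.
2 July 2036 (Wednesday) is already a business day.
With the 90-day extension, 2 July 2036 becomes 30 September 2036.
30 September 2036 (Tuesday) is already a business day.
So the filing is due 30 September 2036.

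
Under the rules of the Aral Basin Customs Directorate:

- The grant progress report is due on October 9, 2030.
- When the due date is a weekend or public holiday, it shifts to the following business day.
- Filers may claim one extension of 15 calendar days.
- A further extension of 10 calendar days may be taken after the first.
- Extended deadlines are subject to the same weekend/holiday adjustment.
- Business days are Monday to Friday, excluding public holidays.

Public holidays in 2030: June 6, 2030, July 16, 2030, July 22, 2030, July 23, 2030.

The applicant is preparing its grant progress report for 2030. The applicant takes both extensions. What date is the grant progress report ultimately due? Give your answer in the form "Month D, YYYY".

November 4, 2030

The statutory due date is October 9, 2030.
October 9, 2030 is a Wednesday and not a listed holiday, so it stands.
Add the 15 calendar-day extension to October 9, 2030: October 24, 2030.
October 24, 2030 (Thursday) is already a business day.
With the 10-day extension, October 24, 2030 becomes November 3, 2030.
November 3, 2030 is a Sunday; the next business day is November 4, 2030 (Monday).
Final deadline: November 4, 2030.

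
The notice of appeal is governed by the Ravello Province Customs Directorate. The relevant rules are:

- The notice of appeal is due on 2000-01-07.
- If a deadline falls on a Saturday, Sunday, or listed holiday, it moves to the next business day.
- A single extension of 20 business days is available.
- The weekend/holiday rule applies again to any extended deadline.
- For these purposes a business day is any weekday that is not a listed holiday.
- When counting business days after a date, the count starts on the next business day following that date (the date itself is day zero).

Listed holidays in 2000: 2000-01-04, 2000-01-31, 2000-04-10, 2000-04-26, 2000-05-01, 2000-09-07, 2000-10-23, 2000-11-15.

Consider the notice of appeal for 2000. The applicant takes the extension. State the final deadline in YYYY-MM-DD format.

The statutory due date is 2000-01-07.
2000-01-07 (Friday) is already a business day.
Applying the 20-business-day extension: 20 business days after 2000-01-07 is 2000-02-07.
2000-02-07 (Monday) is already a business day.
Final deadline: 2000-02-07.

2000-02-07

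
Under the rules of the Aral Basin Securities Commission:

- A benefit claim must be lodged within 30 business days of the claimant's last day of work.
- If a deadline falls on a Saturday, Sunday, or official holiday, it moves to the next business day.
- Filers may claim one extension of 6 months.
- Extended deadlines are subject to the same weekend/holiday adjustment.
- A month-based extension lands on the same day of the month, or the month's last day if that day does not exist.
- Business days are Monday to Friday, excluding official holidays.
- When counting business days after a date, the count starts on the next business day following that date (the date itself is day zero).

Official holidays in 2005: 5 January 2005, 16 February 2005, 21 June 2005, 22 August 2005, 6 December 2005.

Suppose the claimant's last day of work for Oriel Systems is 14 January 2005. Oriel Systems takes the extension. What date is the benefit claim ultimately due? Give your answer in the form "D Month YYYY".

Starting the day after 14 January 2005 and counting 30 business days lands on 28 February 2005.
28 February 2005 falls on a Monday, which is a business day, so no adjustment is needed.
Add 6 months to 28 February 2005: 28 August 2005.
28 August 2005 is a Sunday, so it moves to the next business day, 29 August 2005 (Monday).
The final due date is 29 August 2005.

29 August 2005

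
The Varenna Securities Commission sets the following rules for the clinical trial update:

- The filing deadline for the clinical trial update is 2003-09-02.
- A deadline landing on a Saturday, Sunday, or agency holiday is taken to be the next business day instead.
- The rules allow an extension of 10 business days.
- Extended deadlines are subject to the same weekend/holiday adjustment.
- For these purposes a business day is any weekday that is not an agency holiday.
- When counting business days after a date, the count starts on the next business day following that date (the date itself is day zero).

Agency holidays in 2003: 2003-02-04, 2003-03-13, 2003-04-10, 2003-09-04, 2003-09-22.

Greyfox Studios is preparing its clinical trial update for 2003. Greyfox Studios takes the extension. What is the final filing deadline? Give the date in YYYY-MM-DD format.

2003-09-17

Start from the fixed due date, 2003-09-02.
2003-09-02 is a Tuesday and not a listed holiday, so it stands.
Applying the 10-business-day extension: 10 business days after 2003-09-02 is 2003-09-17.
2003-09-17 (Wednesday) is already a business day.
The final due date is 2003-09-17.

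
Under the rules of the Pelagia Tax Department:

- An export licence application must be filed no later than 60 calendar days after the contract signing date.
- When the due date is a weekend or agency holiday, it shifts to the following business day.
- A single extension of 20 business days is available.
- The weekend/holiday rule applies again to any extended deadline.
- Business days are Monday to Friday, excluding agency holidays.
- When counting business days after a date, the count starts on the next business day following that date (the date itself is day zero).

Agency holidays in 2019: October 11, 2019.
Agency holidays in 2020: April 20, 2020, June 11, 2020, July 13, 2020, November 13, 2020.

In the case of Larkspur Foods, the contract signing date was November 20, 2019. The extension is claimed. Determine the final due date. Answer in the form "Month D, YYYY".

February 17, 2020

60 calendar days after November 20, 2019 is January 19, 2020.
Because January 19, 2020 is a Sunday, the deadline becomes January 20, 2020 (Monday).
The 20-business-day extension runs from January 20, 2020 to February 17, 2020.
Since February 17, 2020 is a Monday and not a holiday, the date is unchanged.
Final deadline: February 17, 2020.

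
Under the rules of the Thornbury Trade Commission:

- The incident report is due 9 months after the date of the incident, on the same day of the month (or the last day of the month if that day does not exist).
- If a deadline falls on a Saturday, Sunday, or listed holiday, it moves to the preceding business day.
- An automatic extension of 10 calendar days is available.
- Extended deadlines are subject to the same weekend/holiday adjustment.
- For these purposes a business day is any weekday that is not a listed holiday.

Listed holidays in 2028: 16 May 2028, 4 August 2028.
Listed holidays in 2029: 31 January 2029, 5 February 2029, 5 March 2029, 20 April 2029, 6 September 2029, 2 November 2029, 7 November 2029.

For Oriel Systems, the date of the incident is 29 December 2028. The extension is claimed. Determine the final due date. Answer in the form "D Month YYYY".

9 months from 29 December 2028 is 29 September 2029.
29 September 2029 is a Saturday, so it moves to the preceding business day, 28 September 2029 (Friday).
The 10-calendar-day extension moves the deadline from 28 September 2029 to 8 October 2029.
8 October 2029 is a Monday and not a listed holiday, so it stands.
Final deadline: 8 October 2029.

8 October 2029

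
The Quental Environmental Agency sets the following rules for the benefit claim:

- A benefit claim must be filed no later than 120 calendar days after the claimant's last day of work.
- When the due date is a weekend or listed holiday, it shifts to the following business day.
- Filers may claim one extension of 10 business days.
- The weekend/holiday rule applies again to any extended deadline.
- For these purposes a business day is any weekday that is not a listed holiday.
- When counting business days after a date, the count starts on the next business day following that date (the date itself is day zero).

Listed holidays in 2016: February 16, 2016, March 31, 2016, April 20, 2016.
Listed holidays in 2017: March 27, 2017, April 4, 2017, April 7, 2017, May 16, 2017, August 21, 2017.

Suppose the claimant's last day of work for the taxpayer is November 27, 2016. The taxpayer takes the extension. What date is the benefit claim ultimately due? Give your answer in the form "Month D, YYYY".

April 13, 2017

Adding 120 calendar days to November 27, 2016 gives March 27, 2017.
March 27, 2017 is a listed holiday, so it moves to the next business day, March 28, 2017 (Tuesday).
Counting 10 further business days from March 28, 2017 reaches April 13, 2017.
Since April 13, 2017 is a Thursday and not a holiday, the date is unchanged.
The final due date is April 13, 2017.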